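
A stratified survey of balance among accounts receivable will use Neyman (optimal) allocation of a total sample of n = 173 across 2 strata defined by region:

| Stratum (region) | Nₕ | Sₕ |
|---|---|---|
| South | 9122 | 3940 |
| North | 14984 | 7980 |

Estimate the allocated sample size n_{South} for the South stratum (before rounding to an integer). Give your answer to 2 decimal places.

39.98

Neyman allocation: nₕ = n·NₕSₕ / Σⱼ NⱼSⱼ.
Σ NⱼSⱼ = 9122·3940 + 14984·7980 = 1.55513 × 10^8.
n_{South} = 173·9122·3940 / (1.55513 × 10^8) = 39.98.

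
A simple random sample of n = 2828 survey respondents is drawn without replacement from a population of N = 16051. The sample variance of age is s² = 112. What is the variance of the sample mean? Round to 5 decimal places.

Under SRS without replacement, Var(ȳ) = (1 − f)·s²/n with f = n/N = 2828/16051 = 0.17618840.
Var(ȳ) = (1 − 0.17618840)·112/2828 = 0.82381160·0.03960396 = 0.032626202.

0.03263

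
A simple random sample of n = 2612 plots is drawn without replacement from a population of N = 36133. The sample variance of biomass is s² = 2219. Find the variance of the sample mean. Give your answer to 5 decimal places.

Under SRS without replacement, Var(ȳ) = (1 − f)·s²/n with f = n/N = 2612/36133 = 0.07228849.
Var(ȳ) = (1 − 0.07228849)·2219/2612 = 0.92771151·0.84954058 = 0.78812858.

0.78813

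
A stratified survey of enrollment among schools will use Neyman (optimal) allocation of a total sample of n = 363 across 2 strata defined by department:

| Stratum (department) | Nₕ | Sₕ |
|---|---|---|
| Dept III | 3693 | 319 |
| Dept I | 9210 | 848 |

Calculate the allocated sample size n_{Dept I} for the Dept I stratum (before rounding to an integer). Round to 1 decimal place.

Neyman allocation: nₕ = n·NₕSₕ / Σⱼ NⱼSⱼ.
Σ NⱼSⱼ = 3693·319 + 9210·848 = 8.988147 × 10^6.
n_{Dept I} = 363·9210·848 / (8.988147 × 10^6) = 315.4.

315.4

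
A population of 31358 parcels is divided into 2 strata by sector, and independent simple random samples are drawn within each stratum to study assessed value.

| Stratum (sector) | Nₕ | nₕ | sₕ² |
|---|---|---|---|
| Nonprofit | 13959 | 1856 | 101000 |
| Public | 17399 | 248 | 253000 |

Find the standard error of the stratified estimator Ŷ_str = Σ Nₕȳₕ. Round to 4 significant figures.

560000

Var(Ŷ_str) = Σₕ Nₕ²(1 − fₕ)sₕ²/nₕ.
Nonprofit: 13959²·(1 − 1856/13959)·101000/1856 = 9.1937088 × 10^9.
Public: 17399²·(1 − 248/17399)·253000/248 = 3.0442658 × 10^11.
Sum = 3.1362029 × 10^11.
SE = √(3.1362029 × 10^11) = 560000.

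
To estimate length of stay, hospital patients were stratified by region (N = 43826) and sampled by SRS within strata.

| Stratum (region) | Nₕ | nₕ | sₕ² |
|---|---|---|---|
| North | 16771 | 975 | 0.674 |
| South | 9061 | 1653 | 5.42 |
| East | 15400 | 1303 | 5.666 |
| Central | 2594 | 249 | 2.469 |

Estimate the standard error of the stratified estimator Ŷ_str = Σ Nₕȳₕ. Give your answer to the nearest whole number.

1186

Var(Ŷ_str) = Σₕ Nₕ²(1 − fₕ)sₕ²/nₕ.
North: 16771²·(1 − 975/16771)·0.674/975 = 183130.79.
South: 9061²·(1 − 1653/9061)·5.42/1653 = 220091.64.
East: 15400²·(1 − 1303/15400)·5.666/1303 = 944016.48.
Central: 2594²·(1 − 249/2594)·2.469/249 = 60316.282.
Sum = 1.4075552 × 10^6.
SE = √(1.4075552 × 10^6) = 1186.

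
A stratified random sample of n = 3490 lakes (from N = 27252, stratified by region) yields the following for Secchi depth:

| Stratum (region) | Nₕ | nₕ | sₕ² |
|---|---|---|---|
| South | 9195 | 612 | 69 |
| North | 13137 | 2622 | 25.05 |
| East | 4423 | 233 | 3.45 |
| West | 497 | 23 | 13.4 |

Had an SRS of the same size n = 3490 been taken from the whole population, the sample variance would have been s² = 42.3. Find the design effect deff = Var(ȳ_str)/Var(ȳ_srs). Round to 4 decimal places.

1.3543

Var(ȳ_str) = Σ Wₕ²(1−fₕ)sₕ²/nₕ with Wₕ = Nₕ/27252:
  South: (9195/27252)²·(1−612/9195)·69/612 = 0.011980964
  North: (13137/27252)²·(1−2622/13137)·25.05/2622 = 0.001776985
  East: (4423/27252)²·(1−233/4423)·3.45/233 = 3.6948548 × 10^-4
  West: (497/27252)²·(1−23/497)·13.4/23 = 1.8480552 × 10^-4
  → Var(ȳ_str) = 0.01431224.
Var(ȳ_srs) = (1 − 3490/27252)·42.3/3490 = 0.010568164.
deff = 0.01431224 / 0.010568164 = 1.3543.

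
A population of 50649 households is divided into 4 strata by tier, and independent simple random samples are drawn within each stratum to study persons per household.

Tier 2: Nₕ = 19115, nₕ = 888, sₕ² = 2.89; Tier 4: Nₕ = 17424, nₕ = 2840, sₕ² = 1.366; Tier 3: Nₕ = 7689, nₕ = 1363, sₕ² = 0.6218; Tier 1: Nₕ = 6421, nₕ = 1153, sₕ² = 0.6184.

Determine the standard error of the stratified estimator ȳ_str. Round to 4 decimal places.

Var(ȳ_str) = Σₕ Wₕ²(1 − fₕ)sₕ²/nₕ with Wₕ = Nₕ/N, N = 50649.
Tier 2: Wₕ = 0.37740133; term = 0.37740133²·(1 − 0.04645566)·2.89/888 = 4.4201054 × 10^-4.
Tier 4: Wₕ = 0.34401469; term = 0.34401469²·(1 − 0.16299357)·1.366/2840 = 4.7644758 × 10^-5.
Tier 3: Wₕ = 0.15180951; term = 0.15180951²·(1 − 0.17726622)·0.6218/1363 = 8.6499214 × 10^-6.
Tier 1: Wₕ = 0.12677447; term = 0.12677447²·(1 − 0.17956705)·0.6184/1153 = 7.072075 × 10^-6.
Sum = 5.0537729 × 10^-4.
SE = √(5.0537729 × 10^-4) = 0.0225.

0.0225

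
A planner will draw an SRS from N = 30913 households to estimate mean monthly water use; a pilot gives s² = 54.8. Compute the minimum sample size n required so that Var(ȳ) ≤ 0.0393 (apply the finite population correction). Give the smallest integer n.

Without fpc, n₀ = s²/D = 54.8/0.0393 = 1394.4020.
With fpc, (1 − n/N)·s²/n ≤ D requires n ≥ n₀/(1 + n₀/N) = 1394.4020/(1 + 1394.4020/30913) = 1334.2190.
Rounding up, n = 1335.

1335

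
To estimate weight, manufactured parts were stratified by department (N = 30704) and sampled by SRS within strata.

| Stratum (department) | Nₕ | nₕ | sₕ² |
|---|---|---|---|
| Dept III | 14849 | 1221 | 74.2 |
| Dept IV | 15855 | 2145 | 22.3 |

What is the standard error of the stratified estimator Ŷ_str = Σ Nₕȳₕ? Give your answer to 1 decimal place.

Var(Ŷ_str) = Σₕ Nₕ²(1 − fₕ)sₕ²/nₕ.
Dept III: 14849²·(1 − 1221/14849)·74.2/1221 = 1.2297521 × 10^7.
Dept IV: 15855²·(1 − 2145/15855)·22.3/2145 = 2.2598586 × 10^6.
Sum = 1.455738 × 10^7.
SE = √(1.455738 × 10^7) = 3815.4.

3815.4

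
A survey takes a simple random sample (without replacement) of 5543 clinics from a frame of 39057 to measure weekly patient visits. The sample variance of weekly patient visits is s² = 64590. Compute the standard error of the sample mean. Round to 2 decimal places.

3.16

Under SRS without replacement, Var(ȳ) = (1 − f)·s²/n with f = n/N = 5543/39057 = 0.14192078.
Var(ȳ) = (1 − 0.14192078)·64590/5543 = 0.85807922·11.652535 = 9.9987979.
SE(ȳ) = √(9.9987979) = 3.16.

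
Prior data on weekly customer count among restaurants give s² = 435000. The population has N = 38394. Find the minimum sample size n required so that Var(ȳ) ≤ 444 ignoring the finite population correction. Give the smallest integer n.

Without fpc, n₀ = s²/D = 435000/444 = 979.7297.
Rounding up, n = 980.

980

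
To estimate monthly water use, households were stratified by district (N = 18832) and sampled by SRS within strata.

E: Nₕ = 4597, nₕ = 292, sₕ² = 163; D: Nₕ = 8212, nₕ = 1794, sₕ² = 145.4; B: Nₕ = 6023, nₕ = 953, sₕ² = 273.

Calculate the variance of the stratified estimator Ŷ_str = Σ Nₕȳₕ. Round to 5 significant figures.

2.4066 × 10^7

Var(Ŷ_str) = Σₕ Nₕ²(1 − fₕ)sₕ²/nₕ.
E: 4597²·(1 − 292/4597)·163/292 = 1.1047205 × 10^7.
D: 8212²·(1 − 1794/8212)·145.4/1794 = 4.2716004 × 10^6.
B: 6023²·(1 − 953/6023)·273/953 = 8.7476333 × 10^6.
Sum = 2.4066439 × 10^7.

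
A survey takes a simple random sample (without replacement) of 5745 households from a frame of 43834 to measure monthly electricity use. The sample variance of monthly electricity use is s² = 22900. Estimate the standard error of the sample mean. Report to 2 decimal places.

1.86

Under SRS without replacement, Var(ȳ) = (1 − f)·s²/n with f = n/N = 5745/43834 = 0.13106265.
Var(ȳ) = (1 − 0.13106265)·22900/5745 = 0.86893735·3.9860748 = 3.4636493.
SE(ȳ) = √(3.4636493) = 1.86.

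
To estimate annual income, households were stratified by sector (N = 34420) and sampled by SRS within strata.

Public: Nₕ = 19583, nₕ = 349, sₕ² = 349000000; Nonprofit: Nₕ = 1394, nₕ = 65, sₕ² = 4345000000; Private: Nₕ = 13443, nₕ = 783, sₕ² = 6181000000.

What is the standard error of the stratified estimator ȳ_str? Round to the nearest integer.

1248

Var(ȳ_str) = Σₕ Wₕ²(1 − fₕ)sₕ²/nₕ with Wₕ = Nₕ/N, N = 34420.
Public: Wₕ = 0.56894248; term = 0.56894248²·(1 − 0.01782158)·349000000/349 = 317926.77.
Nonprofit: Wₕ = 0.04049971; term = 0.04049971²·(1 − 0.04662841)·4345000000/65 = 104530.36.
Private: Wₕ = 0.39055782; term = 0.39055782²·(1 − 0.05824593)·6181000000/783 = 1.1339794 × 10^6.
Sum = 1.5564365 × 10^6.
SE = √(1.5564365 × 10^6) = 1248.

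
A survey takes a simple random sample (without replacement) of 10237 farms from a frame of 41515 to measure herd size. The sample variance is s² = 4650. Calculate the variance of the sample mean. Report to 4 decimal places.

0.3422

Under SRS without replacement, Var(ȳ) = (1 − f)·s²/n with f = n/N = 10237/41515 = 0.24658557.
Var(ȳ) = (1 − 0.24658557)·4650/10237 = 0.75341443·0.45423464 = 0.34222693.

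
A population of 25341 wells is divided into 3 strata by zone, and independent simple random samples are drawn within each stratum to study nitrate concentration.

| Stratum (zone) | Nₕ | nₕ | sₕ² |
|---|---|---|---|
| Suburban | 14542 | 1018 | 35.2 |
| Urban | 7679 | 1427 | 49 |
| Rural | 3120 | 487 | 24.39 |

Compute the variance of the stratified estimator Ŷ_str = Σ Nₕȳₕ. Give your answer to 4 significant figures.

8.860 × 10^6

Var(Ŷ_str) = Σₕ Nₕ²(1 − fₕ)sₕ²/nₕ.
Suburban: 14542²·(1 − 1018/14542)·35.2/1018 = 6.8002392 × 10^6.
Urban: 7679²·(1 − 1427/7679)·49/1427 = 1.6485258 × 10^6.
Rural: 3120²·(1 − 487/3120)·24.39/487 = 411422.74.
Sum = 8.8601877 × 10^6.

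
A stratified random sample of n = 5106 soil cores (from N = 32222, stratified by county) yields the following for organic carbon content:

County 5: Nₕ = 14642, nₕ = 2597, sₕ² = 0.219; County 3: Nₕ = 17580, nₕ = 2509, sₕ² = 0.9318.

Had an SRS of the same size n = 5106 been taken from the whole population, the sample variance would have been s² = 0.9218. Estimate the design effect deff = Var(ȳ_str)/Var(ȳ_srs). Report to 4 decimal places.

Var(ȳ_str) = Σ Wₕ²(1−fₕ)sₕ²/nₕ with Wₕ = Nₕ/32222:
  County 5: (14642/32222)²·(1−2597/14642)·0.219/2597 = 1.4324332 × 10^-5
  County 3: (17580/32222)²·(1−2509/17580)·0.9318/2509 = 9.4771553 × 10^-5
  → Var(ȳ_str) = 1.0909589 × 10^-4.
Var(ȳ_srs) = (1 − 5106/32222)·0.9218/5106 = 1.5192492 × 10^-4.
deff = (1.0909589 × 10^-4) / (1.5192492 × 10^-4) = 0.7181.

0.7181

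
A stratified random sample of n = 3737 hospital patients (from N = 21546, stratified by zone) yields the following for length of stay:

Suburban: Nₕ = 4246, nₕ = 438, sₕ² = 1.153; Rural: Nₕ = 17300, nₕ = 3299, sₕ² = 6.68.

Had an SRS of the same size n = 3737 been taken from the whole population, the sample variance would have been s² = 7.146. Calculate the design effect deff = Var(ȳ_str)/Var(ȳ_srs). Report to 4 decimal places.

Var(ȳ_str) = Σ Wₕ²(1−fₕ)sₕ²/nₕ with Wₕ = Nₕ/21546:
  Suburban: (4246/21546)²·(1−438/4246)·1.153/438 = 9.1685111 × 10^-5
  Rural: (17300/21546)²·(1−3299/17300)·6.68/3299 = 0.0010564915
  → Var(ȳ_str) = 0.0011481766.
Var(ȳ_srs) = (1 − 3737/21546)·7.146/3737 = 0.0015805666.
deff = 0.0011481766 / 0.0015805666 = 0.7264.

0.7264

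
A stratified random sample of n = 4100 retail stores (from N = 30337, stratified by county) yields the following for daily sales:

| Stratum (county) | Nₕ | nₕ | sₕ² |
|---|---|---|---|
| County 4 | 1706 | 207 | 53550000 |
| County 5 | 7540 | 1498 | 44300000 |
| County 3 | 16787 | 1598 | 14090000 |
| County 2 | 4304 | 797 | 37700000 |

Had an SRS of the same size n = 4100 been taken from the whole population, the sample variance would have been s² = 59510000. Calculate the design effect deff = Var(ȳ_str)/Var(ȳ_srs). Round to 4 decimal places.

0.4303

Var(ȳ_str) = Σ Wₕ²(1−fₕ)sₕ²/nₕ with Wₕ = Nₕ/30337:
  County 4: (1706/30337)²·(1−207/1706)·53550000/207 = 718.82724
  County 5: (7540/30337)²·(1−1498/7540)·44300000/1498 = 1463.8572
  County 3: (16787/30337)²·(1−1598/16787)·14090000/1598 = 2442.8187
  County 2: (4304/30337)²·(1−797/4304)·37700000/797 = 775.79289
  → Var(ȳ_str) = 5401.296.
Var(ȳ_srs) = (1 − 4100/30337)·59510000/4100 = 12553.003.
deff = 5401.296 / 12553.003 = 0.4303.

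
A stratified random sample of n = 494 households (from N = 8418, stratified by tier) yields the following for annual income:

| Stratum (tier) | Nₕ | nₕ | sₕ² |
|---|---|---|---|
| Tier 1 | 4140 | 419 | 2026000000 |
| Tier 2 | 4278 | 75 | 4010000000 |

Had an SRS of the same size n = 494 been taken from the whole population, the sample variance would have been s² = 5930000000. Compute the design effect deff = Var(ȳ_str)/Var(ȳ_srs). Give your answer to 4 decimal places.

1.2936

Var(ȳ_str) = Σ Wₕ²(1−fₕ)sₕ²/nₕ with Wₕ = Nₕ/8418:
  Tier 1: (4140/8418)²·(1−419/4140)·2026000000/419 = 1.051157 × 10^6
  Tier 2: (4278/8418)²·(1−75/4278)·4010000000/75 = 1.3566426 × 10^7
  → Var(ȳ_str) = 1.4617583 × 10^7.
Var(ȳ_srs) = (1 − 494/8418)·5930000000/494 = 1.1299606 × 10^7.
deff = (1.4617583 × 10^7) / (1.1299606 × 10^7) = 1.2936.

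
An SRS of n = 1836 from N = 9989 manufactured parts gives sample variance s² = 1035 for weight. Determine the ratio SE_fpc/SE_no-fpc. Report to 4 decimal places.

0.9034

f = n/N = 1836/9989 = 0.18380218.
SE_no-fpc = √(s²/n) = 0.75081655; SE_fpc = √((1−f)s²/n) = 0.6783152.
Ratio = √(1−f) = 0.90343667.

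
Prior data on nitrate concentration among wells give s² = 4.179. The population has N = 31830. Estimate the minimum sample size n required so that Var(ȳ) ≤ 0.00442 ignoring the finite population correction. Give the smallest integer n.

Without fpc, n₀ = s²/D = 4.179/0.00442 = 945.4751.
Rounding up, n = 946.

946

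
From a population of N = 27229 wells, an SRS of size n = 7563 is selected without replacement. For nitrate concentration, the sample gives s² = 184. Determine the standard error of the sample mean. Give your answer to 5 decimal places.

Under SRS without replacement, Var(ȳ) = (1 − f)·s²/n with f = n/N = 7563/27229 = 0.27775533.
Var(ȳ) = (1 − 0.27775533)·184/7563 = 0.72224467·0.02432897 = 0.017571469.
SE(ȳ) = √(0.017571469) = 0.13256.

0.13256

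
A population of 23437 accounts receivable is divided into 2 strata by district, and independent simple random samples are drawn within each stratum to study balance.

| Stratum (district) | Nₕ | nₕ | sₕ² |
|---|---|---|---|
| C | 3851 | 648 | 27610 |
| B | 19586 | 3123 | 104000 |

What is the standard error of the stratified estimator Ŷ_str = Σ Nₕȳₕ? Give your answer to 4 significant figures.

Var(Ŷ_str) = Σₕ Nₕ²(1 − fₕ)sₕ²/nₕ.
C: 3851²·(1 − 648/3851)·27610/648 = 5.2555946 × 10^8.
B: 19586²·(1 − 3123/19586)·104000/3123 = 1.0737819 × 10^10.
Sum = 1.1263378 × 10^10.
SE = √(1.1263378 × 10^10) = 106100.

106100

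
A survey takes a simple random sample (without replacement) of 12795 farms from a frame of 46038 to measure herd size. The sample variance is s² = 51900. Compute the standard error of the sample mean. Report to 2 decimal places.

Under SRS without replacement, Var(ȳ) = (1 − f)·s²/n with f = n/N = 12795/46038 = 0.27792259.
Var(ȳ) = (1 − 0.27792259)·51900/12795 = 0.72207741·4.056272 = 2.9289424.
SE(ȳ) = √(2.9289424) = 1.71.

1.71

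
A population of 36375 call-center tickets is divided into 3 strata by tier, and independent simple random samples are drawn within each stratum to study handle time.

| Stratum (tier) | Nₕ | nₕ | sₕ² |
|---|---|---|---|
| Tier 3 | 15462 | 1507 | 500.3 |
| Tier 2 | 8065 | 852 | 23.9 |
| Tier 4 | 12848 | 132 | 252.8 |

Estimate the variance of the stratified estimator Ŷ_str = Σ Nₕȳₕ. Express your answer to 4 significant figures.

3.862 × 10^8

Var(Ŷ_str) = Σₕ Nₕ²(1 − fₕ)sₕ²/nₕ.
Tier 3: 15462²·(1 − 1507/15462)·500.3/1507 = 7.1632937 × 10^7.
Tier 2: 8065²·(1 − 852/8065)·23.9/852 = 1.6318439 × 10^6.
Tier 4: 12848²·(1 − 132/12848)·252.8/132 = 3.128882 × 10^8.
Sum = 3.8615298 × 10^8.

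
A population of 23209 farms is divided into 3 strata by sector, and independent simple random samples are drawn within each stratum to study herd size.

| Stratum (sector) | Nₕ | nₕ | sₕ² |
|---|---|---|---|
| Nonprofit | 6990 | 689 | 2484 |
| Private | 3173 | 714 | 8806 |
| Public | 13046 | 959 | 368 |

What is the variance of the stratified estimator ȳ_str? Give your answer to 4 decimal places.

0.5858

Var(ȳ_str) = Σₕ Wₕ²(1 − fₕ)sₕ²/nₕ with Wₕ = Nₕ/N, N = 23209.
Nonprofit: Wₕ = 0.30117627; term = 0.30117627²·(1 − 0.09856938)·2484/689 = 0.29478553.
Private: Wₕ = 0.13671421; term = 0.13671421²·(1 − 0.22502364)·8806/714 = 0.1786472.
Public: Wₕ = 0.56210953; term = 0.56210953²·(1 − 0.07350912)·368/959 = 0.11233427.
Sum = 0.585767.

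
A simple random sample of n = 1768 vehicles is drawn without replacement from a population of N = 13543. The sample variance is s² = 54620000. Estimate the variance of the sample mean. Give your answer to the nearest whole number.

Under SRS without replacement, Var(ȳ) = (1 − f)·s²/n with f = n/N = 1768/13543 = 0.13054715.
Var(ȳ) = (1 − 0.13054715)·54620000/1768 = 0.86945285·30893.665 = 26860.585.

26861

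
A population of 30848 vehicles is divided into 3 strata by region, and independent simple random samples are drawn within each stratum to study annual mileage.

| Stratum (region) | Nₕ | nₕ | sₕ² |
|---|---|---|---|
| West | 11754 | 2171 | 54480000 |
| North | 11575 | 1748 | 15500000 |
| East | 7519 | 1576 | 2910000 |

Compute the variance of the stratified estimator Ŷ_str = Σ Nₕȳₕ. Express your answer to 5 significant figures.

Var(Ŷ_str) = Σₕ Nₕ²(1 − fₕ)sₕ²/nₕ.
West: 11754²·(1 − 2171/11754)·54480000/2171 = 2.8266006 × 10^12.
North: 11575²·(1 − 1748/11575)·15500000/1748 = 1.0086308 × 10^12.
East: 7519²·(1 − 1576/7519)·2910000/1576 = 8.2509241 × 10^10.
Sum = 3.9177406 × 10^12.

3.9177 × 10^12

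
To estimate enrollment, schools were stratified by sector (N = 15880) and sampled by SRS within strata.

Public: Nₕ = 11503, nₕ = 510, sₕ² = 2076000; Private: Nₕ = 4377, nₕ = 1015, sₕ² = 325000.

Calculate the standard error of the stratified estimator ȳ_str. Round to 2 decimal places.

45.39

Var(ȳ_str) = Σₕ Wₕ²(1 − fₕ)sₕ²/nₕ with Wₕ = Nₕ/N, N = 15880.
Public: Wₕ = 0.72437028; term = 0.72437028²·(1 − 0.04433626)·2076000/510 = 2041.1904.
Private: Wₕ = 0.27562972; term = 0.27562972²·(1 − 0.23189399)·325000/1015 = 18.684891.
Sum = 2059.8753.
SE = √(2059.8753) = 45.39.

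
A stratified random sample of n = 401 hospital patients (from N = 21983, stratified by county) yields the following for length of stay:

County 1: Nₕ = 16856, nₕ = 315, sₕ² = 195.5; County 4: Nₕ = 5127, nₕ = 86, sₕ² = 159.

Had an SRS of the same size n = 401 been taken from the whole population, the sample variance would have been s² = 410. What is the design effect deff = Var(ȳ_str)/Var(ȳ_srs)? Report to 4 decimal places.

0.4552

Var(ȳ_str) = Σ Wₕ²(1−fₕ)sₕ²/nₕ with Wₕ = Nₕ/21983:
  County 1: (16856/21983)²·(1−315/16856)·195.5/315 = 0.35807877
  County 4: (5127/21983)²·(1−86/5127)·159/86 = 0.09887916
  → Var(ȳ_str) = 0.45695793.
Var(ȳ_srs) = (1 − 401/21983)·410/401 = 1.0037931.
deff = 0.45695793 / 1.0037931 = 0.4552.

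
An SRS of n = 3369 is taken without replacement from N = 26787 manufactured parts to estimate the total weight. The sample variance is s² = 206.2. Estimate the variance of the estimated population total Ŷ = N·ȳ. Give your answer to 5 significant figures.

3.8394 × 10^7

Var(Ŷ) = N²·Var(ȳ) = N²·(1 − n/N)·s²/n.
f = 3369/26787 = 0.12576996; Var(ȳ) = 0.87423004·206.2/3369 = 0.053507342.
Var(Ŷ) = 26787² · 0.053507342 = 3.8393838 × 10^7.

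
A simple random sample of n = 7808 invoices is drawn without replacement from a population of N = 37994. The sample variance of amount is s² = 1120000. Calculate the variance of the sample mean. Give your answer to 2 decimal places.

113.96

Under SRS without replacement, Var(ȳ) = (1 − f)·s²/n with f = n/N = 7808/37994 = 0.20550613.
Var(ȳ) = (1 − 0.20550613)·1120000/7808 = 0.79449387·143.44262 = 113.96428.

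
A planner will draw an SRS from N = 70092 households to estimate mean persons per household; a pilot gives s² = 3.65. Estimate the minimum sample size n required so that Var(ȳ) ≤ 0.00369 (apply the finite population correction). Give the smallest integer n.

976

Without fpc, n₀ = s²/D = 3.65/0.00369 = 989.1599.
With fpc, (1 − n/N)·s²/n ≤ D requires n ≥ n₀/(1 + n₀/N) = 989.1599/(1 + 989.1599/70092) = 975.3948.
Rounding up, n = 976.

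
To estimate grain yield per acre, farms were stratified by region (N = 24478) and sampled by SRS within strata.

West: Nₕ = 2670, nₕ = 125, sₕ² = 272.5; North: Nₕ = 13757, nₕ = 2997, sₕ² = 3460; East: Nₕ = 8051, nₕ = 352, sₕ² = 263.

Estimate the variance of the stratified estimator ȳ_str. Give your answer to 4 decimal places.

Var(ȳ_str) = Σₕ Wₕ²(1 − fₕ)sₕ²/nₕ with Wₕ = Nₕ/N, N = 24478.
West: Wₕ = 0.10907754; term = 0.10907754²·(1 − 0.04681648)·272.5/125 = 0.024723143.
North: Wₕ = 0.56201487; term = 0.56201487²·(1 − 0.21785273)·3460/2997 = 0.28521575.
East: Wₕ = 0.32890759; term = 0.32890759²·(1 − 0.04372128)·263/352 = 0.077293927.
Sum = 0.38723282.

0.3872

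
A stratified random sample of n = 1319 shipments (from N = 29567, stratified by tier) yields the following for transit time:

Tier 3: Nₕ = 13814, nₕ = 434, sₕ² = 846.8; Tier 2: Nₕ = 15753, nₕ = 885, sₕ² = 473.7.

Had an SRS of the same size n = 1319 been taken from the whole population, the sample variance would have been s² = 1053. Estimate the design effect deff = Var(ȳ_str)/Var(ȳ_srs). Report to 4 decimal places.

Var(ȳ_str) = Σ Wₕ²(1−fₕ)sₕ²/nₕ with Wₕ = Nₕ/29567:
  Tier 3: (13814/29567)²·(1−434/13814)·846.8/434 = 0.41252679
  Tier 2: (15753/29567)²·(1−885/15753)·473.7/885 = 0.14340405
  → Var(ȳ_str) = 0.55593084.
Var(ȳ_srs) = (1 − 1319/29567)·1053/1319 = 0.76271804.
deff = 0.55593084 / 0.76271804 = 0.7289.

0.7289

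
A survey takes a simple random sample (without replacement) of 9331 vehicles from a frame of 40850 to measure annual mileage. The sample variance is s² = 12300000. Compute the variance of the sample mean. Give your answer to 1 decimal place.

Under SRS without replacement, Var(ȳ) = (1 − f)·s²/n with f = n/N = 9331/40850 = 0.22842105.
Var(ȳ) = (1 − 0.22842105)·12300000/9331 = 0.77157895·1318.1867 = 1017.0851.

1017.1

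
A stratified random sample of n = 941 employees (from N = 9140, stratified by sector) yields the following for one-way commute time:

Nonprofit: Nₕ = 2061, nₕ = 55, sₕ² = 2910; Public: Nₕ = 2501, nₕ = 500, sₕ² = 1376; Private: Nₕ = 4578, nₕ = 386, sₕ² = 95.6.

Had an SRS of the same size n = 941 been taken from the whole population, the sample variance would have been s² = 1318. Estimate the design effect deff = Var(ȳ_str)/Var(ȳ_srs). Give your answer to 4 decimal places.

Var(ȳ_str) = Σ Wₕ²(1−fₕ)sₕ²/nₕ with Wₕ = Nₕ/9140:
  Nonprofit: (2061/9140)²·(1−55/2061)·2910/55 = 2.6184653
  Public: (2501/9140)²·(1−500/2501)·1376/500 = 0.16486058
  Private: (4578/9140)²·(1−386/4578)·95.6/386 = 0.056895152
  → Var(ȳ_str) = 2.840221.
Var(ȳ_srs) = (1 − 941/9140)·1318/941 = 1.2564363.
deff = 2.840221 / 1.2564363 = 2.2605.

2.2605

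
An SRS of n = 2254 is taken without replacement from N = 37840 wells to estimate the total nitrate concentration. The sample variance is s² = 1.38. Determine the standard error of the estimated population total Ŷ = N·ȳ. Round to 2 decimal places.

907.98

Var(Ŷ) = N²·Var(ȳ) = N²·(1 − n/N)·s²/n.
f = 2254/37840 = 0.05956660; Var(ȳ) = 0.94043340·1.38/2254 = 5.7577555 × 10^-4.
Var(Ŷ) = 37840² · (5.7577555 × 10^-4) = 824433.2.
SE(Ŷ) = √(824433.2) = 907.98.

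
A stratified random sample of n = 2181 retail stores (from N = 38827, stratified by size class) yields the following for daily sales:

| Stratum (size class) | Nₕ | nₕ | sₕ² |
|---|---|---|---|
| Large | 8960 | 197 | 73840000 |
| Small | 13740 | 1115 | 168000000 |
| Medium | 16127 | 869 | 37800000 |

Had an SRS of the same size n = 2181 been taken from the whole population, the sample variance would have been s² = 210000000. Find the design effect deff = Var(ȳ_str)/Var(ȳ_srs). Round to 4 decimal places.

0.4837

Var(ȳ_str) = Σ Wₕ²(1−fₕ)sₕ²/nₕ with Wₕ = Nₕ/38827:
  Large: (8960/38827)²·(1−197/8960)·73840000/197 = 19521.744
  Small: (13740/38827)²·(1−1115/13740)·168000000/1115 = 17337.436
  Medium: (16127/38827)²·(1−869/16127)·37800000/869 = 7099.9542
  → Var(ȳ_str) = 43959.134.
Var(ȳ_srs) = (1 − 2181/38827)·210000000/2181 = 90877.5.
deff = 43959.134 / 90877.5 = 0.4837.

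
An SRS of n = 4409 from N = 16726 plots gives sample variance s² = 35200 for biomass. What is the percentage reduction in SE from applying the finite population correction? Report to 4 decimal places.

f = n/N = 4409/16726 = 0.26360158.
SE_no-fpc = √(s²/n) = 2.8255388; SE_fpc = √((1−f)s²/n) = 2.4246983.
Ratio = √(1−f) = 0.85813660. Reduction = 100·(1 − 0.85813660) = 14.1863%.

14.1863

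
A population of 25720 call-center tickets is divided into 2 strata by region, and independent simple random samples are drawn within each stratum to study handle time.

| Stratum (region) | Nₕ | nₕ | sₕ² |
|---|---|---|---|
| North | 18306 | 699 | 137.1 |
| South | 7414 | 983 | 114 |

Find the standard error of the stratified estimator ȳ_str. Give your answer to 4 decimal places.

Var(ȳ_str) = Σₕ Wₕ²(1 − fₕ)sₕ²/nₕ with Wₕ = Nₕ/N, N = 25720.
North: Wₕ = 0.71174184; term = 0.71174184²·(1 − 0.03818420)·137.1/699 = 0.095564628.
South: Wₕ = 0.28825816; term = 0.28825816²·(1 − 0.13258700)·114/983 = 0.0083587338.
Sum = 0.10392336.
SE = √(0.10392336) = 0.3224.

0.3224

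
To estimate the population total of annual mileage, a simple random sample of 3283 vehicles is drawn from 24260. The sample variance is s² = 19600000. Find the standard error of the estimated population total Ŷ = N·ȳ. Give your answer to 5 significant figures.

Var(Ŷ) = N²·Var(ȳ) = N²·(1 − n/N)·s²/n.
f = 3283/24260 = 0.13532564; Var(ȳ) = 0.86467436·19600000/3283 = 5162.235.
Var(Ŷ) = 24260² · 5162.235 = 3.038221 × 10^12.
SE(Ŷ) = √(3.038221 × 10^12) = 1.7430 × 10^6.

1.7430 × 10^6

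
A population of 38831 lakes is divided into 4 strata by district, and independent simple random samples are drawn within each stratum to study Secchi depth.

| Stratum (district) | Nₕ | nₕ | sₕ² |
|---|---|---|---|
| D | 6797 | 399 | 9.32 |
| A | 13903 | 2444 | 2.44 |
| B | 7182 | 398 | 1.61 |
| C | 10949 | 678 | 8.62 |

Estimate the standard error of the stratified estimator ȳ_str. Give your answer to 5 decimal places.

Var(ȳ_str) = Σₕ Wₕ²(1 − fₕ)sₕ²/nₕ with Wₕ = Nₕ/N, N = 38831.
D: Wₕ = 0.17504056; term = 0.17504056²·(1 − 0.05870237)·9.32/399 = 6.7367026 × 10^-4.
A: Wₕ = 0.35803868; term = 0.35803868²·(1 − 0.17578940)·2.44/2444 = 1.0548403 × 10^-4.
B: Wₕ = 0.18495532; term = 0.18495532²·(1 − 0.05541632)·1.61/398 = 1.3071243 × 10^-4.
C: Wₕ = 0.28196544; term = 0.28196544²·(1 − 0.06192346)·8.62/678 = 9.4821672 × 10^-4.
Sum = 0.0018580834.
SE = √(0.0018580834) = 0.04311.

0.04311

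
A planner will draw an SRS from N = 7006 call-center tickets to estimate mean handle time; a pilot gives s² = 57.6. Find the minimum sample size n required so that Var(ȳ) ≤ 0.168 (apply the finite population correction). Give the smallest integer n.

Without fpc, n₀ = s²/D = 57.6/0.168 = 342.8571.
With fpc, (1 − n/N)·s²/n ≤ D requires n ≥ n₀/(1 + n₀/N) = 342.8571/(1 + 342.8571/7006) = 326.8613.
Rounding up, n = 327.

327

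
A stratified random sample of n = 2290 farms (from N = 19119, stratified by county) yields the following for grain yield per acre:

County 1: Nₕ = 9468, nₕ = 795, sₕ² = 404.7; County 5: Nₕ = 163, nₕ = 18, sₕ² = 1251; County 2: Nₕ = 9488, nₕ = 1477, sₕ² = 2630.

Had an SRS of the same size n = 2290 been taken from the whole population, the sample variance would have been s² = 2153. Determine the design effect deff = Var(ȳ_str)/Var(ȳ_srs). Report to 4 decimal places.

0.5910

Var(ȳ_str) = Σ Wₕ²(1−fₕ)sₕ²/nₕ with Wₕ = Nₕ/19119:
  County 1: (9468/19119)²·(1−795/9468)·404.7/795 = 0.11435715
  County 5: (163/19119)²·(1−18/163)·1251/18 = 0.004493762
  County 2: (9488/19119)²·(1−1477/9488)·2630/1477 = 0.37025959
  → Var(ȳ_str) = 0.4891105.
Var(ȳ_srs) = (1 − 2290/19119)·2153/2290 = 0.82756418.
deff = 0.4891105 / 0.82756418 = 0.5910.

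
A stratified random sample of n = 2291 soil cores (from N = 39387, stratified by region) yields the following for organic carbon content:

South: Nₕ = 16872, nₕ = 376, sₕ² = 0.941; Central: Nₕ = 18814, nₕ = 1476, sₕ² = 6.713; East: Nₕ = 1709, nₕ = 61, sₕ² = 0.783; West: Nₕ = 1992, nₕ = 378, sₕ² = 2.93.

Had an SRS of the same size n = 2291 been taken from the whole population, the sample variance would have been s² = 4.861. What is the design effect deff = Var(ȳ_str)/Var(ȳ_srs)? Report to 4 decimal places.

Var(ȳ_str) = Σ Wₕ²(1−fₕ)sₕ²/nₕ with Wₕ = Nₕ/39387:
  South: (16872/39387)²·(1−376/16872)·0.941/376 = 4.4899467 × 10^-4
  Central: (18814/39387)²·(1−1476/18814)·6.713/1476 = 9.5632305 × 10^-4
  East: (1709/39387)²·(1−61/1709)·0.783/61 = 2.3303727 × 10^-5
  West: (1992/39387)²·(1−378/1992)·2.93/378 = 1.606434 × 10^-5
  → Var(ȳ_str) = 0.0014446858.
Var(ȳ_srs) = (1 − 2291/39387)·4.861/2291 = 0.0019983645.
deff = 0.0014446858 / 0.0019983645 = 0.7229.

0.7229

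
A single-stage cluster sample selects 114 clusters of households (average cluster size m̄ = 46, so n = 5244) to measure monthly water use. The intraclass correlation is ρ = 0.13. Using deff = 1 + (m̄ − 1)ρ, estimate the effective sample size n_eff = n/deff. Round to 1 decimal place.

deff = 1 + (46 − 1)·0.13 = 1 + 5.85 = 6.85.
n_eff = 5244 / 6.85 = 765.5.

765.5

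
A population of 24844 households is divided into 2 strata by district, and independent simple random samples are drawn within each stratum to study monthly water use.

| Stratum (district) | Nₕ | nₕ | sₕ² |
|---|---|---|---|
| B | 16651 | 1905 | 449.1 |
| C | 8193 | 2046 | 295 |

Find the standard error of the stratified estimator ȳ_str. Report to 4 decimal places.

0.3249

Var(ȳ_str) = Σₕ Wₕ²(1 − fₕ)sₕ²/nₕ with Wₕ = Nₕ/N, N = 24844.
B: Wₕ = 0.67022219; term = 0.67022219²·(1 − 0.11440754)·449.1/1905 = 0.09378202.
C: Wₕ = 0.32977781; term = 0.32977781²·(1 − 0.24972538)·295/2046 = 0.011764664.
Sum = 0.10554668.
SE = √(0.10554668) = 0.3249.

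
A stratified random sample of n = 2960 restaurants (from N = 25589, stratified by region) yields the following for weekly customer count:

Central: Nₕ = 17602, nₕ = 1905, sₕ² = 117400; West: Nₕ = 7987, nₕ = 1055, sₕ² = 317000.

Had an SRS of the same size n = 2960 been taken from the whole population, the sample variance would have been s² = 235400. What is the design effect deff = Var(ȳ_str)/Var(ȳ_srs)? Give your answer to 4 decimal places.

Var(ȳ_str) = Σ Wₕ²(1−fₕ)sₕ²/nₕ with Wₕ = Nₕ/25589:
  Central: (17602/25589)²·(1−1905/17602)·117400/1905 = 26.0043
  West: (7987/25589)²·(1−1055/7987)·317000/1055 = 25.406358
  → Var(ȳ_str) = 51.410658.
Var(ȳ_srs) = (1 − 2960/25589)·235400/2960 = 70.327762.
deff = 51.410658 / 70.327762 = 0.7310.

0.7310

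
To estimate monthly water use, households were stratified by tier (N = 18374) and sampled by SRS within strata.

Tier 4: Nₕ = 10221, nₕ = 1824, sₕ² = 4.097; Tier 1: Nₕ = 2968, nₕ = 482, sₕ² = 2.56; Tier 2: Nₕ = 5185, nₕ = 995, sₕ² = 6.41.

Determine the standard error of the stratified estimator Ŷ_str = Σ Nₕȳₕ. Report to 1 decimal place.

Var(Ŷ_str) = Σₕ Nₕ²(1 − fₕ)sₕ²/nₕ.
Tier 4: 10221²·(1 − 1824/10221)·4.097/1824 = 192778.53.
Tier 1: 2968²·(1 − 482/2968)·2.56/482 = 39188.438.
Tier 2: 5185²·(1 − 995/5185)·6.41/995 = 139958.
Sum = 371924.97.
SE = √(371924.97) = 609.9.

609.9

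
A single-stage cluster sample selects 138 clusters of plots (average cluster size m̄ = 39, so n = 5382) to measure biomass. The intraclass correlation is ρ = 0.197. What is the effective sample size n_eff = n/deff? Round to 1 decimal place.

deff = 1 + (39 − 1)·0.197 = 1 + 7.486 = 8.486.
n_eff = 5382 / 8.486 = 634.2.

634.2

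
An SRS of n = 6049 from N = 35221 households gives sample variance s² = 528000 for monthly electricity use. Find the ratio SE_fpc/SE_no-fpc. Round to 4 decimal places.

0.9101

f = n/N = 6049/35221 = 0.17174413.
SE_no-fpc = √(s²/n) = 9.3427595; SE_fpc = √((1−f)s²/n) = 8.5027112.
Ratio = √(1−f) = 0.91008564.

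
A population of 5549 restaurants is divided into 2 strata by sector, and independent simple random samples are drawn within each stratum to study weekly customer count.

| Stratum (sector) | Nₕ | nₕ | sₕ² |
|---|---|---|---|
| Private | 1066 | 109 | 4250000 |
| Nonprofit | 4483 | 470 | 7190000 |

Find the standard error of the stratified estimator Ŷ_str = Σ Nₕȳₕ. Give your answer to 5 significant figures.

561240

Var(Ŷ_str) = Σₕ Nₕ²(1 − fₕ)sₕ²/nₕ.
Private: 1066²·(1 − 109/1066)·4250000/109 = 3.9776959 × 10^10.
Nonprofit: 4483²·(1 − 470/4483)·7190000/470 = 2.7521299 × 10^11.
Sum = 3.1498995 × 10^11.
SE = √(3.1498995 × 10^11) = 561240.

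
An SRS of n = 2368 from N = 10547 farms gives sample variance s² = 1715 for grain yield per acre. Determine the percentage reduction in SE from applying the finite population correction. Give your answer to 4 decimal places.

11.9386

f = n/N = 2368/10547 = 0.22451882.
SE_no-fpc = √(s²/n) = 0.85102283; SE_fpc = √((1−f)s²/n) = 0.7494227.
Ratio = √(1−f) = 0.88061409. Reduction = 100·(1 − 0.88061409) = 11.9386%.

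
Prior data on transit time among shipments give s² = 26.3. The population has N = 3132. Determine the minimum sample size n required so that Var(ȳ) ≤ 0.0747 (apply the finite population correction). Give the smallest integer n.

Without fpc, n₀ = s²/D = 26.3/0.0747 = 352.0750.
With fpc, (1 − n/N)·s²/n ≤ D requires n ≥ n₀/(1 + n₀/N) = 352.0750/(1 + 352.0750/3132) = 316.4969.
Rounding up, n = 317.

317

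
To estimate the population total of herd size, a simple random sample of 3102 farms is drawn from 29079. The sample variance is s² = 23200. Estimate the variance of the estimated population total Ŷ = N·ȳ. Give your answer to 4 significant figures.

Var(Ŷ) = N²·Var(ȳ) = N²·(1 − n/N)·s²/n.
f = 3102/29079 = 0.10667492; Var(ȳ) = 0.89332508·23200/3102 = 6.6812192.
Var(Ŷ) = 29079² · 6.6812192 = 5.6495604 × 10^9.

5.650 × 10^9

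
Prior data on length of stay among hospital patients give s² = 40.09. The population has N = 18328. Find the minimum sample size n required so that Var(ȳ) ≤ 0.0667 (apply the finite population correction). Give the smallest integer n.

Without fpc, n₀ = s²/D = 40.09/0.0667 = 601.0495.
With fpc, (1 − n/N)·s²/n ≤ D requires n ≥ n₀/(1 + n₀/N) = 601.0495/(1 + 601.0495/18328) = 581.9645.
Rounding up, n = 582.

582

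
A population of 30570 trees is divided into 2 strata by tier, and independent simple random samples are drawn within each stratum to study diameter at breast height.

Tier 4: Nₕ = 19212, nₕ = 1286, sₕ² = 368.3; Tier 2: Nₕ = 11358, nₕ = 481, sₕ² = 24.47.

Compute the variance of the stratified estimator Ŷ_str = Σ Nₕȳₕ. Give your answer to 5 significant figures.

Var(Ŷ_str) = Σₕ Nₕ²(1 − fₕ)sₕ²/nₕ.
Tier 4: 19212²·(1 − 1286/19212)·368.3/1286 = 9.8631746 × 10^7.
Tier 2: 11358²·(1 − 481/11358)·24.47/481 = 6.2849219 × 10^6.
Sum = 1.0491667 × 10^8.

1.0492 × 10^8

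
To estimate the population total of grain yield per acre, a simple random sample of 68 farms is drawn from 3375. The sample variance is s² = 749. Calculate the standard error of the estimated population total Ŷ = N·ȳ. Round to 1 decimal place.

Var(Ŷ) = N²·Var(ȳ) = N²·(1 − n/N)·s²/n.
f = 68/3375 = 0.02014815; Var(ȳ) = 0.97985185·749/68 = 10.79278.
Var(Ŷ) = 3375² · 10.79278 = 1.2293651 × 10^8.
SE(Ŷ) = √(1.2293651 × 10^8) = 11087.7.

11087.7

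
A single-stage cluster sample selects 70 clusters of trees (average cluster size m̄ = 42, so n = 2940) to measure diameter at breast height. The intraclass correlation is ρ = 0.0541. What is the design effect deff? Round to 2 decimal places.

deff = 1 + (42 − 1)·0.0541 = 1 + 2.2181 = 3.2181.

3.22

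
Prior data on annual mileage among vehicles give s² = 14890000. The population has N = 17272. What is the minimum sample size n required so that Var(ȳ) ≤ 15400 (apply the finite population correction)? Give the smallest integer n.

Without fpc, n₀ = s²/D = 14890000/15400 = 966.8831.
With fpc, (1 − n/N)·s²/n ≤ D requires n ≥ n₀/(1 + n₀/N) = 966.8831/(1 + 966.8831/17272) = 915.6265.
Rounding up, n = 916.

916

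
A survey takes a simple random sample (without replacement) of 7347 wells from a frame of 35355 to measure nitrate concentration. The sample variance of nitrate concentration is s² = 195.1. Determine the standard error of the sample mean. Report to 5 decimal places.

0.14504

Under SRS without replacement, Var(ȳ) = (1 − f)·s²/n with f = n/N = 7347/35355 = 0.20780653.
Var(ȳ) = (1 − 0.20780653)·195.1/7347 = 0.79219347·0.026555056 = 0.021036742.
SE(ȳ) = √(0.021036742) = 0.14504.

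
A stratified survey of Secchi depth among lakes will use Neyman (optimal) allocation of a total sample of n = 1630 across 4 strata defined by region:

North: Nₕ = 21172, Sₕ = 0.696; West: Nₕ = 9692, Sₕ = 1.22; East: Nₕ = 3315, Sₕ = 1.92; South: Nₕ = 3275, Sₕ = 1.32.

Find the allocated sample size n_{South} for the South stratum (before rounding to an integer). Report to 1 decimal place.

Neyman allocation: nₕ = n·NₕSₕ / Σⱼ NⱼSⱼ.
Σ NⱼSⱼ = 21172·0.696 + 9692·1.22 + 3315·1.92 + 3275·1.32 = 37247.752.
n_{South} = 1630·3275·1.32 / 37247.752 = 189.2.

189.2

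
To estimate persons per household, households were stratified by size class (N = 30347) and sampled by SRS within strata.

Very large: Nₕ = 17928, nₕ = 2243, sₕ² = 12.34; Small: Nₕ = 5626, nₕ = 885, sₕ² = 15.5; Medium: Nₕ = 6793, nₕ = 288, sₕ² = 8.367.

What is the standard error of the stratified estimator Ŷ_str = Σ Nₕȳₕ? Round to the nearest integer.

1816

Var(Ŷ_str) = Σₕ Nₕ²(1 − fₕ)sₕ²/nₕ.
Very large: 17928²·(1 − 2243/17928)·12.34/2243 = 1.5470425 × 10^6.
Small: 5626²·(1 − 885/5626)·15.5/885 = 467151.89.
Medium: 6793²·(1 − 288/6793)·8.367/288 = 1.283767 × 10^6.
Sum = 3.2979614 × 10^6.
SE = √(3.2979614 × 10^6) = 1816.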